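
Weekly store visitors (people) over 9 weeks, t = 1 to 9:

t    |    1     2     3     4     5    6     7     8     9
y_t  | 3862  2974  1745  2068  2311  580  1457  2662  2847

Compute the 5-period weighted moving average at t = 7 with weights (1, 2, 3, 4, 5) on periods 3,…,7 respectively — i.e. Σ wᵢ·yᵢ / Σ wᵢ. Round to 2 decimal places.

1494.60

Weighted sum: 1·1745 + 2·2068 + 3·2311 + 4·580 + 5·1457 = 1745 + 4136 + 6933 + 2320 + 7285 = 22419
Weight total: 1 + 2 + 3 + 4 + 5 = 15
WMA = 22419 / 15 = 1494.60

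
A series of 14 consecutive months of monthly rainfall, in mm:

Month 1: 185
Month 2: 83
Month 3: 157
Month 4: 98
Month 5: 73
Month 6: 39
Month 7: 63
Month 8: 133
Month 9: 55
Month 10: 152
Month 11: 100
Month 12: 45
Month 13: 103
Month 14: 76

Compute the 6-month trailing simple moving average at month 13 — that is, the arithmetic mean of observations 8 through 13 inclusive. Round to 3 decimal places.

98.000

Sum of periods 8–13: 133 + 55 + 152 + 100 + 45 + 103 = 588
Divide by 6: 588 / 6 = 98.000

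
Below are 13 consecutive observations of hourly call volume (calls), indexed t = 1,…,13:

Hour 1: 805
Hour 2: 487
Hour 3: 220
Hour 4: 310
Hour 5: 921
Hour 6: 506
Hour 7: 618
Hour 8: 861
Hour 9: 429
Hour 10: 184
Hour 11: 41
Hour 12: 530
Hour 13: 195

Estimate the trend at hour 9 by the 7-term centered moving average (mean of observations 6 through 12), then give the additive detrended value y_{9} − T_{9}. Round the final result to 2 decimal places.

-23.71

Trend T_9 = (506 + 618 + 861 + 429 + 184 + 41 + 530) / 7 = 3169/7 = 452.7143
Detrended value: 429 − 452.7143 = -23.71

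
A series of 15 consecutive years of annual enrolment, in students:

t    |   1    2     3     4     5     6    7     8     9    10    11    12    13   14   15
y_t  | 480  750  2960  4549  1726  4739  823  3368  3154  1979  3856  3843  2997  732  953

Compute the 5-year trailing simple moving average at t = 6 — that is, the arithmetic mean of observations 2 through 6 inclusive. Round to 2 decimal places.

Sum of periods 2–6: 750 + 2960 + 4549 + 1726 + 4739 = 14724
Divide by 5: 14724 / 5 = 2944.80

2944.80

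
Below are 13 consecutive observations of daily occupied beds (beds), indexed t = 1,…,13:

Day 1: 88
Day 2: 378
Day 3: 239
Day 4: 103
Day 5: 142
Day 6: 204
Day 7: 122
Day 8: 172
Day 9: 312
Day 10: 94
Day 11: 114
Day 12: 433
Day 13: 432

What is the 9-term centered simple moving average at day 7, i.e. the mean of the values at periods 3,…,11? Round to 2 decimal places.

166.89

Sum of periods 3–11: 239 + 103 + 142 + 204 + 122 + 172 + 312 + 94 + 114 = 1502
Divide by 9: 1502 / 9 = 166.89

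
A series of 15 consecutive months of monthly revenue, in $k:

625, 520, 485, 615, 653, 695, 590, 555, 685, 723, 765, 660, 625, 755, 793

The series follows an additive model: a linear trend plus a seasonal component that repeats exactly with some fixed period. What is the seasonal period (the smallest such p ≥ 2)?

5

First differences y_{t+1} − y_t: -105, -35, 130, 38, 42, -105, -35, 130, 38, 42, -105, -35, …
The difference pattern repeats every 5 terms and not for any smaller step, so p = 5.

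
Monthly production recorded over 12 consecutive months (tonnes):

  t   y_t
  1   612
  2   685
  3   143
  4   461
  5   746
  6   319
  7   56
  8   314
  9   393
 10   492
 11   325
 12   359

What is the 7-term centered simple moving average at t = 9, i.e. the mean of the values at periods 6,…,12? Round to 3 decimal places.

322.571

Sum of periods 6–12: 319 + 56 + 314 + 393 + 492 + 325 + 359 = 2258
Divide by 7: 2258 / 7 = 322.571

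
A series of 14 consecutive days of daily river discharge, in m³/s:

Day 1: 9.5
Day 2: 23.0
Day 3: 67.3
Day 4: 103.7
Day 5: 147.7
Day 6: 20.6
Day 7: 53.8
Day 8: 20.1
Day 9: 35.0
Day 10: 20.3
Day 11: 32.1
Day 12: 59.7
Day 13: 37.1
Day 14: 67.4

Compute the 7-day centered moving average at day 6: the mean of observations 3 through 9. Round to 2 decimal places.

64.03

Sum of periods 3–9: 67.3 + 103.7 + 147.7 + 20.6 + 53.8 + 20.1 + 35.0 = 448.2
Divide by 7: 448.2 / 7 = 64.03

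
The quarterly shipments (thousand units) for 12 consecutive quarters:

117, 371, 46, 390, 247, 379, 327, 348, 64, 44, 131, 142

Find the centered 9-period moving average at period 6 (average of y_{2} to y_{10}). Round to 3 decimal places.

246.222

Sum of periods 2–10: 371 + 46 + 390 + 247 + 379 + 327 + 348 + 64 + 44 = 2216
Divide by 9: 2216 / 9 = 246.222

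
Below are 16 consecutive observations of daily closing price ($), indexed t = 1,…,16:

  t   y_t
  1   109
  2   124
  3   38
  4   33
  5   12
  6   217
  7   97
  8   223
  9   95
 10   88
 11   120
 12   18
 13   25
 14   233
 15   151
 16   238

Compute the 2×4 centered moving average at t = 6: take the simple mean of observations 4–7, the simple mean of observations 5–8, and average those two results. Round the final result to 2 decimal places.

113.50

Sum over 4–7: 33 + 12 + 217 + 97 = 359
Sum over 5–8: 12 + 217 + 97 + 223 = 549
CMA at t=6 = (359 + 549) / (2·4) = 908 / 8 = 113.50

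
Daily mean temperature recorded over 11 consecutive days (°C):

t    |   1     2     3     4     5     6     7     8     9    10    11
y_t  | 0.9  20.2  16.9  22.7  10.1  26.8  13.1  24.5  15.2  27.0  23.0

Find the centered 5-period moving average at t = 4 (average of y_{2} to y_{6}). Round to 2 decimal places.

19.34

Sum of periods 2–6: 20.2 + 16.9 + 22.7 + 10.1 + 26.8 = 96.7
Divide by 5: 96.7 / 5 = 19.34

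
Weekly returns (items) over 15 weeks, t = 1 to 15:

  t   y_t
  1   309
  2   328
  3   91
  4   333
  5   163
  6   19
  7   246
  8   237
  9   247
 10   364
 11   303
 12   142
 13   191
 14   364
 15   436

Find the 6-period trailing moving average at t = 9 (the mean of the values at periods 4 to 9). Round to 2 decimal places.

207.50

Sum of periods 4–9: 333 + 163 + 19 + 246 + 237 + 247 = 1245
Divide by 6: 1245 / 6 = 207.50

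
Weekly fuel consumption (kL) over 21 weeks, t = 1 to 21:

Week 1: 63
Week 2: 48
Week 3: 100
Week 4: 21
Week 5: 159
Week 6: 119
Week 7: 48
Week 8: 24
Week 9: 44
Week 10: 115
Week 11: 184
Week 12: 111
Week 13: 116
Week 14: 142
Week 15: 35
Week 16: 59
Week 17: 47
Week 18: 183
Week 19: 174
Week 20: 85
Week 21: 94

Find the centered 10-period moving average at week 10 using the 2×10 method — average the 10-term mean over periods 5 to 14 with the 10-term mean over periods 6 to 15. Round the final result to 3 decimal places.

100.000

Sum over 5–14: 159 + 119 + 48 + 24 + 44 + 115 + 184 + 111 + 116 + 142 = 1062
Sum over 6–15: 119 + 48 + 24 + 44 + 115 + 184 + 111 + 116 + 142 + 35 = 938
CMA at t=10 = (1062 + 938) / (2·10) = 2000 / 20 = 100.000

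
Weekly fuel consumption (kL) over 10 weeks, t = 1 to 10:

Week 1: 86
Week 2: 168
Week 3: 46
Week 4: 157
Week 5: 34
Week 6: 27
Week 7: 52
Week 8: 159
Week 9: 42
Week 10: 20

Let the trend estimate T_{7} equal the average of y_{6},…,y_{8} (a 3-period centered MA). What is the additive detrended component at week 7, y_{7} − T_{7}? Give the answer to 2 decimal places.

Trend T_7 = (27 + 52 + 159) / 3 = 238/3 = 79.3333
Detrended value: 52 − 79.3333 = -27.33

-27.33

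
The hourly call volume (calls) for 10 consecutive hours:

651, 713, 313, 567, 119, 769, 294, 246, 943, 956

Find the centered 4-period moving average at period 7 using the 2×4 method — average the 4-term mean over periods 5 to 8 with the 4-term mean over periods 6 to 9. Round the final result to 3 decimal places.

460.000

Sum over 5–8: 119 + 769 + 294 + 246 = 1428
Sum over 6–9: 769 + 294 + 246 + 943 = 2252
CMA at t=7 = (1428 + 2252) / (2·4) = 3680 / 8 = 460.000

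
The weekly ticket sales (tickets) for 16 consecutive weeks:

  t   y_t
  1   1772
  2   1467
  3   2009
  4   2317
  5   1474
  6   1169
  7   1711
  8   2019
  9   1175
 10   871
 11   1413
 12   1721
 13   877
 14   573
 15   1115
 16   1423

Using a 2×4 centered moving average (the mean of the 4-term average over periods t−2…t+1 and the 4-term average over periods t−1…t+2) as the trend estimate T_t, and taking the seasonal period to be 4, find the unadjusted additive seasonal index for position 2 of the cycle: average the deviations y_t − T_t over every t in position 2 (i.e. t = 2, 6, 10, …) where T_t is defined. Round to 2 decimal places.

-461.33

Season position 2 occurs at t = 6, 10, 14 (where T_t is defined).
t=6: T_6 = 1630.5000; y_6 − T_6 = 1169 − 1630.5000 = -461.5000
t=10: T_10 = 1332.2500; y_10 − T_10 = 871 − 1332.2500 = -461.2500
t=14: T_14 = 1034.2500; y_14 − T_14 = 573 − 1034.2500 = -461.2500
Mean deviation: (-461.5000 + -461.2500 + -461.2500) / 3 = -461.33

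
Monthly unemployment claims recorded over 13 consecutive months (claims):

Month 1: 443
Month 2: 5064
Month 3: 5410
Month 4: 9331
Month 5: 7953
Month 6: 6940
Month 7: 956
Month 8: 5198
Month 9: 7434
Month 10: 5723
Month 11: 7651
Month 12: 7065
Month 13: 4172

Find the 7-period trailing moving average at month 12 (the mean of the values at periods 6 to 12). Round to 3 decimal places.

Sum of periods 6–12: 6940 + 956 + 5198 + 7434 + 5723 + 7651 + 7065 = 40967
Divide by 7: 40967 / 7 = 5852.429

5852.429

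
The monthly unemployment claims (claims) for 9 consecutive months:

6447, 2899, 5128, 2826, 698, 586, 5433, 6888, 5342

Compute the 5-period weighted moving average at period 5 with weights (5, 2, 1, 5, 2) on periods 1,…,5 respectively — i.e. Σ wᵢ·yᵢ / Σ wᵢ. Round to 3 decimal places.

Weighted sum: 5·6447 + 2·2899 + 1·5128 + 5·2826 + 2·698 = 32235 + 5798 + 5128 + 14130 + 1396 = 58687
Weight total: 5 + 2 + 1 + 5 + 2 = 15
WMA = 58687 / 15 = 3912.467

3912.467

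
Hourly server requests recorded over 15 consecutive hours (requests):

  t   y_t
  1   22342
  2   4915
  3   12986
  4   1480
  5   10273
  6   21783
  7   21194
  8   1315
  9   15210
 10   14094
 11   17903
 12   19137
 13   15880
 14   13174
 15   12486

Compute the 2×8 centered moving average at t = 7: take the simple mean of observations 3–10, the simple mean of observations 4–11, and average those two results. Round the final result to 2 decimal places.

Sum over 3–10: 12986 + 1480 + 10273 + 21783 + 21194 + 1315 + 15210 + 14094 = 98335
Sum over 4–11: 1480 + 10273 + 21783 + 21194 + 1315 + 15210 + 14094 + 17903 = 103252
CMA at t=7 = (98335 + 103252) / (2·8) = 201587 / 16 = 12599.19

12599.19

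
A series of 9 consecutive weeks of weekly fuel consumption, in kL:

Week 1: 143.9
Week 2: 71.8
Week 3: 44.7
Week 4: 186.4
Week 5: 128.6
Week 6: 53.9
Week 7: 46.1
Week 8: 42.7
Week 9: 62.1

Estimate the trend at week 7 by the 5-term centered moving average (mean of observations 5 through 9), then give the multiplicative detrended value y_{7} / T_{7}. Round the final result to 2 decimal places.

Trend T_7 = (128.6 + 53.9 + 46.1 + 42.7 + 62.1) / 5 = 333.4/5 = 66.6800
Ratio to trend: 46.1 / 66.6800 = 0.69

0.69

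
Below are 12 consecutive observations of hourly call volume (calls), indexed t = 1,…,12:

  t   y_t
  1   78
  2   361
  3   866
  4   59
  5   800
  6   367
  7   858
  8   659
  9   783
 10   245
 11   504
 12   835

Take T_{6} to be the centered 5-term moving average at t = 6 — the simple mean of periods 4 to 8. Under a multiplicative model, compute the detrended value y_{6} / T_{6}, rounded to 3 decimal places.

0.669

Trend T_6 = (59 + 800 + 367 + 858 + 659) / 5 = 2743/5 = 548.60000
Ratio to trend: 367 / 548.60000 = 0.669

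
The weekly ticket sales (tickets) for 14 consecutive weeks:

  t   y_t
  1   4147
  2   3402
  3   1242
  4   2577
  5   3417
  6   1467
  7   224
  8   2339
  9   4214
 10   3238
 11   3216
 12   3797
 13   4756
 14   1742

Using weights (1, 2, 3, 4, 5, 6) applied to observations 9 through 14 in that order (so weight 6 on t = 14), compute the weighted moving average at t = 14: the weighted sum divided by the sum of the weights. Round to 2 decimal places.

Weighted sum: 1·4214 + 2·3238 + 3·3216 + 4·3797 + 5·4756 + 6·1742 = 4214 + 6476 + 9648 + 15188 + 23780 + 10452 = 69758
Weight total: 1 + 2 + 3 + 4 + 5 + 6 = 21
WMA = 69758 / 21 = 3321.81

3321.81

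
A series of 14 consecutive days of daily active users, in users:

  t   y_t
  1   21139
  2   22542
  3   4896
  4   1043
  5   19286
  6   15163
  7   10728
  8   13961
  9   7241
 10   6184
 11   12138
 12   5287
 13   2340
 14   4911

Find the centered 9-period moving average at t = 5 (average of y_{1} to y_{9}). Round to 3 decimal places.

Sum of periods 1–9: 21139 + 22542 + 4896 + 1043 + 19286 + 15163 + 10728 + 13961 + 7241 = 115999
Divide by 9: 115999 / 9 = 12888.778

12888.778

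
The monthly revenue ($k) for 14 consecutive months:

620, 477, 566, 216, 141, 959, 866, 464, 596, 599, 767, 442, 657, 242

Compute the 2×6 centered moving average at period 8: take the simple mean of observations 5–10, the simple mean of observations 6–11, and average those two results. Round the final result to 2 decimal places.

656.33

Sum over 5–10: 141 + 959 + 866 + 464 + 596 + 599 = 3625
Sum over 6–11: 959 + 866 + 464 + 596 + 599 + 767 = 4251
CMA at t=8 = (3625 + 4251) / (2·6) = 7876 / 12 = 656.33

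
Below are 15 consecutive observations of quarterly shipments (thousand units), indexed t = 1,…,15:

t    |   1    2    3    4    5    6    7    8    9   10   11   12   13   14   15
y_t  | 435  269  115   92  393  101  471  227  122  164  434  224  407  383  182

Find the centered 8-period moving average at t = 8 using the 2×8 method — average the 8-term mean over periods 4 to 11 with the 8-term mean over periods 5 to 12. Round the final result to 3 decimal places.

Sum over 4–11: 92 + 393 + 101 + 471 + 227 + 122 + 164 + 434 = 2004
Sum over 5–12: 393 + 101 + 471 + 227 + 122 + 164 + 434 + 224 = 2136
CMA at t=8 = (2004 + 2136) / (2·8) = 4140 / 16 = 258.750

258.750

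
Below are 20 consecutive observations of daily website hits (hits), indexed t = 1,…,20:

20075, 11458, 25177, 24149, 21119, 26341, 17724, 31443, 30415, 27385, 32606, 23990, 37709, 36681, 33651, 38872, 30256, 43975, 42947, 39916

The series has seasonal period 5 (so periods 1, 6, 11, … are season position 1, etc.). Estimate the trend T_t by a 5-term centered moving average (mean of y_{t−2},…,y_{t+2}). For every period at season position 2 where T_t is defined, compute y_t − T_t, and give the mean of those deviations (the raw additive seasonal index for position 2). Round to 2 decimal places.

-7684.27

Season position 2 occurs at t = 7, 12, 17 (where T_t is defined).
t=7: T_7 = 25408.4000; y_7 − T_7 = 17724 − 25408.4000 = -7684.4000
t=12: T_12 = 31674.2000; y_12 − T_12 = 23990 − 31674.2000 = -7684.2000
t=17: T_17 = 37940.2000; y_17 − T_17 = 30256 − 37940.2000 = -7684.2000
Mean deviation: (-7684.4000 + -7684.2000 + -7684.2000) / 3 = -7684.27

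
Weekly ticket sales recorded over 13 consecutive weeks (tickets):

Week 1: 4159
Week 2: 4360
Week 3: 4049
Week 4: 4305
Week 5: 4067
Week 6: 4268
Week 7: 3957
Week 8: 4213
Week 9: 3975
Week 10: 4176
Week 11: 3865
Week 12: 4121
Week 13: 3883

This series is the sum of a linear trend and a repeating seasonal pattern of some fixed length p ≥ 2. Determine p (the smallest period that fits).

First differences y_{t+1} − y_t: 201, -311, 256, -238, 201, -311, 256, -238, 201, -311, …
The difference pattern repeats every 4 terms and not for any smaller step, so p = 4.

4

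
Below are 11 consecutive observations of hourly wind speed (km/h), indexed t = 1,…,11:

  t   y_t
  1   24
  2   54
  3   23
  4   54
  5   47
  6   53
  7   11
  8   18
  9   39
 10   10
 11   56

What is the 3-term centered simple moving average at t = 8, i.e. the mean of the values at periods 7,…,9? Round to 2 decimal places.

22.67

Sum of periods 7–9: 11 + 18 + 39 = 68
Divide by 3: 68 / 3 = 22.67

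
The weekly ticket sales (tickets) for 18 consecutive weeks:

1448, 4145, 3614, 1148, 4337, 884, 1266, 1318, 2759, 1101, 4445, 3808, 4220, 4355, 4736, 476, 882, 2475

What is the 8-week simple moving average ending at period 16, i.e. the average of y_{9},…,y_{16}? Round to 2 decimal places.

Sum of periods 9–16: 2759 + 1101 + 4445 + 3808 + 4220 + 4355 + 4736 + 476 = 25900
Divide by 8: 25900 / 8 = 3237.50

3237.50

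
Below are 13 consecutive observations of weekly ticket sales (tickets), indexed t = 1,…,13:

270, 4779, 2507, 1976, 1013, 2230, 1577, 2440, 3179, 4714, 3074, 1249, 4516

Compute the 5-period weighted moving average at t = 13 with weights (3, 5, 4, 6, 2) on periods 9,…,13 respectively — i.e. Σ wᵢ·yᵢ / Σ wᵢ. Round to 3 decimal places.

3096.450

Weighted sum: 3·3179 + 5·4714 + 4·3074 + 6·1249 + 2·4516 = 9537 + 23570 + 12296 + 7494 + 9032 = 61929
Weight total: 3 + 5 + 4 + 6 + 2 = 20
WMA = 61929 / 20 = 3096.450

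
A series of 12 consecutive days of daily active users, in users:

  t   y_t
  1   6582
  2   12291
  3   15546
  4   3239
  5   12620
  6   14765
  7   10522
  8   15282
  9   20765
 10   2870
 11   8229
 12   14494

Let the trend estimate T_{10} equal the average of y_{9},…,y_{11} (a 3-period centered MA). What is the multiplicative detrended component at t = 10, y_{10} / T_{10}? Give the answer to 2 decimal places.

0.27

Trend T_10 = (20765 + 2870 + 8229) / 3 = 31864/3 = 10621.3333
Ratio to trend: 2870 / 10621.3333 = 0.27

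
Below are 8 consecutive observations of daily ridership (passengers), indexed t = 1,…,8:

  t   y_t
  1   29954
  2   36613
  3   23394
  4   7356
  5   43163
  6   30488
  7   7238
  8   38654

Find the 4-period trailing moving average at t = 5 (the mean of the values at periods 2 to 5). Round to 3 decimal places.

27631.500

Sum of periods 2–5: 36613 + 23394 + 7356 + 43163 = 110526
Divide by 4: 110526 / 4 = 27631.500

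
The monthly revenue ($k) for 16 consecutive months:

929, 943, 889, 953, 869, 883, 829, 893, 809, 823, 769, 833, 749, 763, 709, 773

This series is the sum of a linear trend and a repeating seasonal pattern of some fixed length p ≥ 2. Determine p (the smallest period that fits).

First differences y_{t+1} − y_t: 14, -54, 64, -84, 14, -54, 64, -84, 14, -54, …
The difference pattern repeats every 4 terms and not for any smaller step, so p = 4.

4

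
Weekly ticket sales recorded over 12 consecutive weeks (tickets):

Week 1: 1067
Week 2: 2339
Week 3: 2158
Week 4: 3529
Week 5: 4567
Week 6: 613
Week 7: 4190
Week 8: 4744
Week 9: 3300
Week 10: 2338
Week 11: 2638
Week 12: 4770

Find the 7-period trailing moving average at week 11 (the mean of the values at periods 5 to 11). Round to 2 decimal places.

Sum of periods 5–11: 4567 + 613 + 4190 + 4744 + 3300 + 2338 + 2638 = 22390
Divide by 7: 22390 / 7 = 3198.57

3198.57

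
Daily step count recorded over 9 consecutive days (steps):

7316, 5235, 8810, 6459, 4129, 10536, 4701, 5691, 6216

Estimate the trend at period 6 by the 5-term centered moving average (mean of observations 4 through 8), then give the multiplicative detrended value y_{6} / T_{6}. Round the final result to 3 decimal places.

1.672

Trend T_6 = (6459 + 4129 + 10536 + 4701 + 5691) / 5 = 31516/5 = 6303.20000
Ratio to trend: 10536 / 6303.20000 = 1.672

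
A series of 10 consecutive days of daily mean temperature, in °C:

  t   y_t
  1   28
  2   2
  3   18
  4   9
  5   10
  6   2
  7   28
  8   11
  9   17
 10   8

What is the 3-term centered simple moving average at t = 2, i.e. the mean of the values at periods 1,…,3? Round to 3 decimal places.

16.000

Sum of periods 1–3: 28 + 2 + 18 = 48
Divide by 3: 48 / 3 = 16.000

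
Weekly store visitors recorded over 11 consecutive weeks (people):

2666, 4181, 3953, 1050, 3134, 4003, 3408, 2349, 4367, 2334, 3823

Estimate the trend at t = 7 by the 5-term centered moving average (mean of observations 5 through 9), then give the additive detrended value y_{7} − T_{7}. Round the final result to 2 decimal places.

Trend T_7 = (3134 + 4003 + 3408 + 2349 + 4367) / 5 = 17261/5 = 3452.2000
Detrended value: 3408 − 3452.2000 = -44.20

-44.20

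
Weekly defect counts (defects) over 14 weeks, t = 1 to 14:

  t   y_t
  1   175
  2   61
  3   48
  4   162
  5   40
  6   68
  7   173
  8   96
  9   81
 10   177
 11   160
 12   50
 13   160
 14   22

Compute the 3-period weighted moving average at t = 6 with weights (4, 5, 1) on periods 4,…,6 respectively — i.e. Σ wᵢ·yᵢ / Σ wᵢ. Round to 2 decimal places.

Weighted sum: 4·162 + 5·40 + 1·68 = 648 + 200 + 68 = 916
Weight total: 4 + 5 + 1 = 10
WMA = 916 / 10 = 91.60

91.60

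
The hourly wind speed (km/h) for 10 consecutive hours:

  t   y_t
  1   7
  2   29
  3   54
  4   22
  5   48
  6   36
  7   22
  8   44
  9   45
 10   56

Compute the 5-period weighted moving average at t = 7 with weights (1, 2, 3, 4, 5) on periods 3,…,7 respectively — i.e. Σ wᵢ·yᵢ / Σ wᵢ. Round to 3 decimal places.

Weighted sum: 1·54 + 2·22 + 3·48 + 4·36 + 5·22 = 54 + 44 + 144 + 144 + 110 = 496
Weight total: 1 + 2 + 3 + 4 + 5 = 15
WMA = 496 / 15 = 33.067

33.067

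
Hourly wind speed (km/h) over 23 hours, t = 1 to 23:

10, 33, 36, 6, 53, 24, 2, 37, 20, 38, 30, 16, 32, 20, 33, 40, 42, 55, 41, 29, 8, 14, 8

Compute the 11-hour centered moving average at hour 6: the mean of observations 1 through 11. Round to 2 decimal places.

Sum of periods 1–11: 10 + 33 + 36 + 6 + 53 + 24 + 2 + 37 + 20 + 38 + 30 = 289
Divide by 11: 289 / 11 = 26.27

26.27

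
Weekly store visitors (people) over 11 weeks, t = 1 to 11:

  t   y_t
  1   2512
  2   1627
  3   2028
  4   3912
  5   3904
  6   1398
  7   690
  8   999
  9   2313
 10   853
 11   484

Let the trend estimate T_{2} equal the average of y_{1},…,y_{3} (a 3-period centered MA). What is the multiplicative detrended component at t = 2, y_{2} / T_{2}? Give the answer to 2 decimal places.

0.79

Trend T_2 = (2512 + 1627 + 2028) / 3 = 6167/3 = 2055.6667
Ratio to trend: 1627 / 2055.6667 = 0.79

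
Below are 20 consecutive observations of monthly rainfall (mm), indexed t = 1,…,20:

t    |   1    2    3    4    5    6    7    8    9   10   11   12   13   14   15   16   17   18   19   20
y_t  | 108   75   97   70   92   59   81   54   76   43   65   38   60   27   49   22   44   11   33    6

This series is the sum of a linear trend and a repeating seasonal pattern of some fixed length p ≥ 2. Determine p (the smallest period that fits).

4

First differences y_{t+1} − y_t: -33, 22, -27, 22, -33, 22, -27, 22, -33, 22, …
The difference pattern repeats every 4 terms and not for any smaller step, so p = 4.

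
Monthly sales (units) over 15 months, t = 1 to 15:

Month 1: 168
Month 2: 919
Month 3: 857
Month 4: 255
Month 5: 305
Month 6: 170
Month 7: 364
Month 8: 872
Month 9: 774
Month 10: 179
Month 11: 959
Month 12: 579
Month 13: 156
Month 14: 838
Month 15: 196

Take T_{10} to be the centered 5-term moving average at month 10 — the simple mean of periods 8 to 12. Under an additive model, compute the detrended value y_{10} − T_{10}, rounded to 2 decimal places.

Trend T_10 = (872 + 774 + 179 + 959 + 579) / 5 = 3363/5 = 672.6000
Detrended value: 179 − 672.6000 = -493.60

-493.60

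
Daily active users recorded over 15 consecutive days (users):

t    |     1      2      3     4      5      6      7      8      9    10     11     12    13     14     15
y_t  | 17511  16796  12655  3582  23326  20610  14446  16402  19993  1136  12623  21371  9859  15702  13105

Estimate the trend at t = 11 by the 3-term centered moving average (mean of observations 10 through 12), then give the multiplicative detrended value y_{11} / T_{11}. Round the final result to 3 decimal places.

1.078

Trend T_11 = (1136 + 12623 + 21371) / 3 = 35130/3 = 11710.00000
Ratio to trend: 12623 / 11710.00000 = 1.078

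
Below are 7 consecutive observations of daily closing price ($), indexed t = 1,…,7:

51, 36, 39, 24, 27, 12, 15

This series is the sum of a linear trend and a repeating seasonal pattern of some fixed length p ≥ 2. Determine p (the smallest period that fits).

First differences y_{t+1} − y_t: -15, 3, -15, 3, -15, 3, …
The difference pattern repeats every 2 terms and not for any smaller step, so p = 2.

2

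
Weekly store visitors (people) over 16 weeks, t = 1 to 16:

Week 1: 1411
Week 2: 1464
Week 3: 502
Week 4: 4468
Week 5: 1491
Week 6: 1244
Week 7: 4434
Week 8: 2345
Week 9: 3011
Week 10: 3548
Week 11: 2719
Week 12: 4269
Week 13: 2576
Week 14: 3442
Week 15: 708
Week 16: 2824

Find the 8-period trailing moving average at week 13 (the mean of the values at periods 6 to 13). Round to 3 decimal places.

Sum of periods 6–13: 1244 + 4434 + 2345 + 3011 + 3548 + 2719 + 4269 + 2576 = 24146
Divide by 8: 24146 / 8 = 3018.250

3018.250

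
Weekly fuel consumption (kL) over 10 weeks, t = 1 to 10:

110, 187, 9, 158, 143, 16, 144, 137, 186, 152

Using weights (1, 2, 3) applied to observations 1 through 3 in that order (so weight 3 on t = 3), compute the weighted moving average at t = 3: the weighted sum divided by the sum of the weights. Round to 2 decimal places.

Weighted sum: 1·110 + 2·187 + 3·9 = 110 + 374 + 27 = 511
Weight total: 1 + 2 + 3 = 6
WMA = 511 / 6 = 85.17

85.17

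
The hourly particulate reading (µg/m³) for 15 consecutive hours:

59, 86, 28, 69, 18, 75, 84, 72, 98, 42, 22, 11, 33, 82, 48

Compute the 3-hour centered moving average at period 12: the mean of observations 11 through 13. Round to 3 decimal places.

22.000

Sum of periods 11–13: 22 + 11 + 33 = 66
Divide by 3: 66 / 3 = 22.000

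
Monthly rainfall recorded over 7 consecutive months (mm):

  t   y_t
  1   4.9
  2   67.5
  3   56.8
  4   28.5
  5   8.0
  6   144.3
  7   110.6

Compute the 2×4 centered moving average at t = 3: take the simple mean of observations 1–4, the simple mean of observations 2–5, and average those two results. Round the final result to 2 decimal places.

Sum over 1–4: 4.9 + 67.5 + 56.8 + 28.5 = 157.7
Sum over 2–5: 67.5 + 56.8 + 28.5 + 8.0 = 160.8
CMA at t=3 = (157.7 + 160.8) / (2·4) = 318.5 / 8 = 39.81

39.81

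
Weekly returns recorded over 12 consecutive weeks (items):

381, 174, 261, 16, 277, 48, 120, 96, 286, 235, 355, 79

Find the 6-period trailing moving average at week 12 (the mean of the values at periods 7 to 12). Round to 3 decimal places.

195.167

Sum of periods 7–12: 120 + 96 + 286 + 235 + 355 + 79 = 1171
Divide by 6: 1171 / 6 = 195.167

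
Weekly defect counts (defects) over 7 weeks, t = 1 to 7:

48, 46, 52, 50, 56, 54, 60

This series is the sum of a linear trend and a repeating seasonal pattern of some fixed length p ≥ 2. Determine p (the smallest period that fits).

First differences y_{t+1} − y_t: -2, 6, -2, 6, -2, 6, …
The difference pattern repeats every 2 terms and not for any smaller step, so p = 2.

2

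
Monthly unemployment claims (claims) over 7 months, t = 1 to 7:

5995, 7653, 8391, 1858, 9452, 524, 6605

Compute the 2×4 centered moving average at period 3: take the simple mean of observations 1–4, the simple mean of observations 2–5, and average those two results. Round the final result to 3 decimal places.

Sum over 1–4: 5995 + 7653 + 8391 + 1858 = 23897
Sum over 2–5: 7653 + 8391 + 1858 + 9452 = 27354
CMA at t=3 = (23897 + 27354) / (2·4) = 51251 / 8 = 6406.375

6406.375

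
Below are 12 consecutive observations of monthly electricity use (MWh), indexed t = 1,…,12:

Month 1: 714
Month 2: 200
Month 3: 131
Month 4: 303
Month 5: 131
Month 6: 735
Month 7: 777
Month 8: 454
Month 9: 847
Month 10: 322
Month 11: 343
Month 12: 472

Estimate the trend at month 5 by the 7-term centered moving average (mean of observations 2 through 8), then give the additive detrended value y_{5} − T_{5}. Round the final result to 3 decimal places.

Trend T_5 = (200 + 131 + 303 + 131 + 735 + 777 + 454) / 7 = 2731/7 = 390.14286
Detrended value: 131 − 390.14286 = -259.143

-259.143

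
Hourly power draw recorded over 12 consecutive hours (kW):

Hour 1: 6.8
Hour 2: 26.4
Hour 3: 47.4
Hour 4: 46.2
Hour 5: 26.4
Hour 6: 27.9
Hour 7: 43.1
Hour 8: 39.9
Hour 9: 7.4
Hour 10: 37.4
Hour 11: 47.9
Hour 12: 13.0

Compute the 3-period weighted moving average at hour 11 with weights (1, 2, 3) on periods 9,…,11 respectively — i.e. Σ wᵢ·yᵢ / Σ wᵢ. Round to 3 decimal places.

Weighted sum: 1·7.4 + 2·37.4 + 3·47.9 = 7.4 + 74.8 + 143.7 = 225.9
Weight total: 1 + 2 + 3 = 6
WMA = 225.9 / 6 = 37.650

37.650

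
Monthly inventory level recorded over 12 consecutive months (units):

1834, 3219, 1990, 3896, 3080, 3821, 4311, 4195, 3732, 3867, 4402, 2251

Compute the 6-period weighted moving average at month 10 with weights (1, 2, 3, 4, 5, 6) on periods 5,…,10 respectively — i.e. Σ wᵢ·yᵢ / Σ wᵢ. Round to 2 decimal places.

Weighted sum: 1·3080 + 2·3821 + 3·4311 + 4·4195 + 5·3732 + 6·3867 = 3080 + 7642 + 12933 + 16780 + 18660 + 23202 = 82297
Weight total: 1 + 2 + 3 + 4 + 5 + 6 = 21
WMA = 82297 / 21 = 3918.90

3918.90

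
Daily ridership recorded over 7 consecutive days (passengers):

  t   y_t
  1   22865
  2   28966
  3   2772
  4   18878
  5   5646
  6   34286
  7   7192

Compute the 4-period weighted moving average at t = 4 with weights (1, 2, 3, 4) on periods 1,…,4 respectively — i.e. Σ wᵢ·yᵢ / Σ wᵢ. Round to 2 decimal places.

16462.50

Weighted sum: 1·22865 + 2·28966 + 3·2772 + 4·18878 = 22865 + 57932 + 8316 + 75512 = 164625
Weight total: 1 + 2 + 3 + 4 = 10
WMA = 164625 / 10 = 16462.50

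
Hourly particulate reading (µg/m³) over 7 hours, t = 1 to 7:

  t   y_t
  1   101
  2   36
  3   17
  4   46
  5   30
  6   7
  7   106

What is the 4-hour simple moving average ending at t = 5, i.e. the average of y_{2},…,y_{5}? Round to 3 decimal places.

Sum of periods 2–5: 36 + 17 + 46 + 30 = 129
Divide by 4: 129 / 4 = 32.250

32.250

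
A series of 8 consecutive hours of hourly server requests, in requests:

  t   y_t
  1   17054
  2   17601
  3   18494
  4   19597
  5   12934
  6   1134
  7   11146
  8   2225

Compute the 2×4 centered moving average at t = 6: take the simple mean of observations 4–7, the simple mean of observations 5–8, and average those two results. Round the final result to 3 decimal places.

Sum over 4–7: 19597 + 12934 + 1134 + 11146 = 44811
Sum over 5–8: 12934 + 1134 + 11146 + 2225 = 27439
CMA at t=6 = (44811 + 27439) / (2·4) = 72250 / 8 = 9031.250

9031.250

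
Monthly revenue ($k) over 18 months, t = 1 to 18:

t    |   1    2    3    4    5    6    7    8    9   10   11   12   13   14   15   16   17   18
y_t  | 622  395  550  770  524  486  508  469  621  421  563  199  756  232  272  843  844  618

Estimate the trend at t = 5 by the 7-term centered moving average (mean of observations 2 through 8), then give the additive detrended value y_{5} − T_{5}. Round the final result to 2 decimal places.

Trend T_5 = (395 + 550 + 770 + 524 + 486 + 508 + 469) / 7 = 3702/7 = 528.8571
Detrended value: 524 − 528.8571 = -4.86

-4.86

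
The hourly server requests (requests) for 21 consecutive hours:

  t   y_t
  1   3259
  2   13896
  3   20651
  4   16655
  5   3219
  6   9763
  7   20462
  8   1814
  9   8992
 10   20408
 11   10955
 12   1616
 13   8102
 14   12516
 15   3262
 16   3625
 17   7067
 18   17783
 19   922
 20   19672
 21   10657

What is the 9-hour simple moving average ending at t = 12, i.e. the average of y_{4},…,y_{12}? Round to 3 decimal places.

Sum of periods 4–12: 16655 + 3219 + 9763 + 20462 + 1814 + 8992 + 20408 + 10955 + 1616 = 93884
Divide by 9: 93884 / 9 = 10431.556

10431.556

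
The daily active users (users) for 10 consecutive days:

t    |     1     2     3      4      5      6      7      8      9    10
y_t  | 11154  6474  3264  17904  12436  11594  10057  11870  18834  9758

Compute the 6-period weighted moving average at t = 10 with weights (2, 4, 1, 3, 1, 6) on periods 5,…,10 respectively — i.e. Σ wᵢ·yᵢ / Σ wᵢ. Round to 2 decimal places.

11429.24

Weighted sum: 2·12436 + 4·11594 + 1·10057 + 3·11870 + 1·18834 + 6·9758 = 24872 + 46376 + 10057 + 35610 + 18834 + 58548 = 194297
Weight total: 2 + 4 + 1 + 3 + 1 + 6 = 17
WMA = 194297 / 17 = 11429.24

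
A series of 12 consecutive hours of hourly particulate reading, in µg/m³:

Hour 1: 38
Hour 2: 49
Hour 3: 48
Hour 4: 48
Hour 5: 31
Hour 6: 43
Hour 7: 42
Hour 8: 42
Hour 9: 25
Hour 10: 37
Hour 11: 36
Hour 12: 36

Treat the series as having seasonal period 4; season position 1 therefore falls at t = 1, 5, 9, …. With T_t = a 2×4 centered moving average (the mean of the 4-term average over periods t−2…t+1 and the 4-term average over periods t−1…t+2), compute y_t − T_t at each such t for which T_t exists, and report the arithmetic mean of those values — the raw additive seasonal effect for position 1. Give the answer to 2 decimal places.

-10.75

Season position 1 occurs at t = 5, 9 (where T_t is defined).
t=5: T_5 = 41.7500; y_5 − T_5 = 31 − 41.7500 = -10.7500
t=9: T_9 = 35.7500; y_9 − T_9 = 25 − 35.7500 = -10.7500
Mean deviation: (-10.7500 + -10.7500) / 2 = -10.75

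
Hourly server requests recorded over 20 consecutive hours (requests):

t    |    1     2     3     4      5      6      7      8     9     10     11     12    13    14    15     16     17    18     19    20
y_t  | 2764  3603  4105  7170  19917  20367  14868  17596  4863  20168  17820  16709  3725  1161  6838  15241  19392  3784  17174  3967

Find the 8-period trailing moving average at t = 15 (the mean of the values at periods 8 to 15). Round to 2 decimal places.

Sum of periods 8–15: 17596 + 4863 + 20168 + 17820 + 16709 + 3725 + 1161 + 6838 = 88880
Divide by 8: 88880 / 8 = 11110.00

11110.00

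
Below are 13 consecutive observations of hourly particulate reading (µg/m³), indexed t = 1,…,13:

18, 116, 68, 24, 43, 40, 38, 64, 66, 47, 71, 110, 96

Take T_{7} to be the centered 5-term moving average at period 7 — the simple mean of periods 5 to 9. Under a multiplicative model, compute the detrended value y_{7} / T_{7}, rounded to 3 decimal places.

Trend T_7 = (43 + 40 + 38 + 64 + 66) / 5 = 251/5 = 50.20000
Ratio to trend: 38 / 50.20000 = 0.757

0.757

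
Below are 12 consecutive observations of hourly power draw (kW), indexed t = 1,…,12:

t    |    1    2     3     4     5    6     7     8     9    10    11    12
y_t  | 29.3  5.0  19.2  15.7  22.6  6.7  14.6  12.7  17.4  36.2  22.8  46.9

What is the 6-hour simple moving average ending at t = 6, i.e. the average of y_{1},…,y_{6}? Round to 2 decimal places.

Sum of periods 1–6: 29.3 + 5.0 + 19.2 + 15.7 + 22.6 + 6.7 = 98.5
Divide by 6: 98.5 / 6 = 16.42

16.42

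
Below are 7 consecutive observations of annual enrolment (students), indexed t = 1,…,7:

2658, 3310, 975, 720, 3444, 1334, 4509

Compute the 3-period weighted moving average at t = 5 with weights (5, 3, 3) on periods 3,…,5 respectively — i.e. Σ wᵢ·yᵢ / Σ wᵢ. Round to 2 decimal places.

Weighted sum: 5·975 + 3·720 + 3·3444 = 4875 + 2160 + 10332 = 17367
Weight total: 5 + 3 + 3 = 11
WMA = 17367 / 11 = 1578.82

1578.82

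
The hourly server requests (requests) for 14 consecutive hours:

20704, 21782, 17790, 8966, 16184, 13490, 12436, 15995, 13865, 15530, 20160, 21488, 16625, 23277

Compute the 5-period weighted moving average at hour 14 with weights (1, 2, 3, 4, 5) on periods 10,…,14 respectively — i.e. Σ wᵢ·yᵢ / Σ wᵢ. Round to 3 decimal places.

Weighted sum: 1·15530 + 2·20160 + 3·21488 + 4·16625 + 5·23277 = 15530 + 40320 + 64464 + 66500 + 116385 = 303199
Weight total: 1 + 2 + 3 + 4 + 5 = 15
WMA = 303199 / 15 = 20213.267

20213.267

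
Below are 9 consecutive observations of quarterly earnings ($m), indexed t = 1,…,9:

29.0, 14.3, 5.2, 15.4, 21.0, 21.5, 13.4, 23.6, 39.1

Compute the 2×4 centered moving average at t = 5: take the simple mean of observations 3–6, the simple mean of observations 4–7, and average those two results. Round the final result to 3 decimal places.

16.800

Sum over 3–6: 5.2 + 15.4 + 21.0 + 21.5 = 63.1
Sum over 4–7: 15.4 + 21.0 + 21.5 + 13.4 = 71.3
CMA at t=5 = (63.1 + 71.3) / (2·4) = 134.4 / 8 = 16.800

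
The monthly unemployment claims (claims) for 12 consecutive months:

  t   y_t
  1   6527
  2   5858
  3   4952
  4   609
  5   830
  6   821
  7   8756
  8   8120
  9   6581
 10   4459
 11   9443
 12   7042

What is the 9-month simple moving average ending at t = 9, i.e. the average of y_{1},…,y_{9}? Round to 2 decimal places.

Sum of periods 1–9: 6527 + 5858 + 4952 + 609 + 830 + 821 + 8756 + 8120 + 6581 = 43054
Divide by 9: 43054 / 9 = 4783.78

4783.78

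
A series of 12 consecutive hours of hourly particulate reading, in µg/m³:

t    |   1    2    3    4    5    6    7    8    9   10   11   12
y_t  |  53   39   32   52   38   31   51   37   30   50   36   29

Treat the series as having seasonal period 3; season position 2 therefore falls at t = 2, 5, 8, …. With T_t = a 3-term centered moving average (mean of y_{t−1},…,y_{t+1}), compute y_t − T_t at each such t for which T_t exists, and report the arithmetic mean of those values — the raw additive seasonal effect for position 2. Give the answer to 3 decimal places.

-2.333

Season position 2 occurs at t = 2, 5, 8, 11 (where T_t is defined).
t=2: T_2 = 41.33333; y_2 − T_2 = 39 − 41.33333 = -2.33333
t=5: T_5 = 40.33333; y_5 − T_5 = 38 − 40.33333 = -2.33333
t=8: T_8 = 39.33333; y_8 − T_8 = 37 − 39.33333 = -2.33333
t=11: T_11 = 38.33333; y_11 − T_11 = 36 − 38.33333 = -2.33333
Mean deviation: (-2.33333 + -2.33333 + -2.33333 + -2.33333) / 4 = -2.333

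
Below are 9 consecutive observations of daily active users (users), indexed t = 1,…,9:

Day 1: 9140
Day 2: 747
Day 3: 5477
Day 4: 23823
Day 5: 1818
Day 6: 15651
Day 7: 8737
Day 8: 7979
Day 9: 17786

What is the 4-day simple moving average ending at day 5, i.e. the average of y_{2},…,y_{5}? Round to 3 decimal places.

Sum of periods 2–5: 747 + 5477 + 23823 + 1818 = 31865
Divide by 4: 31865 / 4 = 7966.250

7966.250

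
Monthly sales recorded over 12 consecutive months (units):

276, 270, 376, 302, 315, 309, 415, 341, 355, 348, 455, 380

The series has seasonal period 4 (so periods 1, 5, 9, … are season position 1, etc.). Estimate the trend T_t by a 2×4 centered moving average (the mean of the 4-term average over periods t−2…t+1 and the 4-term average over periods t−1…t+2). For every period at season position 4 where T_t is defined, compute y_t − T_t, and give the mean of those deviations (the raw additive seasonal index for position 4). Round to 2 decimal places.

-18.75

Season position 4 occurs at t = 4, 8 (where T_t is defined).
t=4: T_4 = 320.6250; y_4 − T_4 = 302 − 320.6250 = -18.6250
t=8: T_8 = 359.8750; y_8 − T_8 = 341 − 359.8750 = -18.8750
Mean deviation: (-18.6250 + -18.8750) / 2 = -18.75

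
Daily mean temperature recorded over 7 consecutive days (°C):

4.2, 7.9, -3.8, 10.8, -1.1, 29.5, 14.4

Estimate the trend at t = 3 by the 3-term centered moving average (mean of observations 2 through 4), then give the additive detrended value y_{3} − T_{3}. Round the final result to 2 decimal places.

Trend T_3 = (7.9 + (-3.8) + 10.8) / 3 = 14.9/3 = 4.9667
Detrended value: -3.8 − 4.9667 = -8.77

-8.77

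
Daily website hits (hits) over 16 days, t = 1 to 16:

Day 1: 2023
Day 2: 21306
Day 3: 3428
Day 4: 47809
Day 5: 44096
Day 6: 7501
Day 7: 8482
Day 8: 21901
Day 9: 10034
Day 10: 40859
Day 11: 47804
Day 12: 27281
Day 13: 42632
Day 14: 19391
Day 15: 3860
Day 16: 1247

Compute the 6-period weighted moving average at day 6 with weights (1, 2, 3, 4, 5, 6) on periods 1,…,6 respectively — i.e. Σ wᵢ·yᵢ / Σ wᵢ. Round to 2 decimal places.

Weighted sum: 1·2023 + 2·21306 + 3·3428 + 4·47809 + 5·44096 + 6·7501 = 2023 + 42612 + 10284 + 191236 + 220480 + 45006 = 511641
Weight total: 1 + 2 + 3 + 4 + 5 + 6 = 21
WMA = 511641 / 21 = 24363.86

24363.86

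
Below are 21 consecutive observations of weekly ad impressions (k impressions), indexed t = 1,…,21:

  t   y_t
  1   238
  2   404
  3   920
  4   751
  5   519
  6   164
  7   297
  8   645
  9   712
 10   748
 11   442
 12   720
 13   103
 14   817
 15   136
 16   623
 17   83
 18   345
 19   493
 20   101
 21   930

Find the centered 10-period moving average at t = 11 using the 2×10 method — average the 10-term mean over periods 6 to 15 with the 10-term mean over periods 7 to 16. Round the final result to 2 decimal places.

501.35

Sum over 6–15: 164 + 297 + 645 + 712 + 748 + 442 + 720 + 103 + 817 + 136 = 4784
Sum over 7–16: 297 + 645 + 712 + 748 + 442 + 720 + 103 + 817 + 136 + 623 = 5243
CMA at t=11 = (4784 + 5243) / (2·10) = 10027 / 20 = 501.35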